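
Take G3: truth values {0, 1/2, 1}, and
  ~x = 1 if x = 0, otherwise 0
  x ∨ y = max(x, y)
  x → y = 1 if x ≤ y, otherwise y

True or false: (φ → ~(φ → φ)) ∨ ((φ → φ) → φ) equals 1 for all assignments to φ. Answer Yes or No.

No

Counterexample: take φ = 1/2.
φ → φ = 1/2 → 1/2 = 1
~(φ → φ) = ~1 = 0
φ → ~(φ → φ) = 1/2 → 0 = 0
φ → φ = 1/2 → 1/2 = 1
(φ → φ) → φ = 1 → 1/2 = 1/2
(φ → ~(φ → φ)) ∨ ((φ → φ) → φ) = 0 ∨ 1/2 = 1/2
This gives 1/2 ≠ 1.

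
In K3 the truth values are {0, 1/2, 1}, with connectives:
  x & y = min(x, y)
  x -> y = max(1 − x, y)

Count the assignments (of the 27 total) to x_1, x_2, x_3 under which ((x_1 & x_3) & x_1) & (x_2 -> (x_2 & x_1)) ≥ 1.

value 1: 2 assignments (counts)
value 1/2: 10 assignments
value 0: 15 assignments
So 2 of the 27 assignments meet the threshold.

2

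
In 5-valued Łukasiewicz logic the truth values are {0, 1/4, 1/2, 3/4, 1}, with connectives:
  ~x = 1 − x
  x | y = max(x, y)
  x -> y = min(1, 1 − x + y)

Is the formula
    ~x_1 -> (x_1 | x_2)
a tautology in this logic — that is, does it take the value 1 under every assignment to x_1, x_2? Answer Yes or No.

Counterexample: take x_1 = 0, x_2 = 0.
~x_1 = ~0 = 1
x_1 | x_2 = 0 | 0 = 0
~x_1 -> (x_1 | x_2) = 1 -> 0 = 0
This gives 0 ≠ 1.

No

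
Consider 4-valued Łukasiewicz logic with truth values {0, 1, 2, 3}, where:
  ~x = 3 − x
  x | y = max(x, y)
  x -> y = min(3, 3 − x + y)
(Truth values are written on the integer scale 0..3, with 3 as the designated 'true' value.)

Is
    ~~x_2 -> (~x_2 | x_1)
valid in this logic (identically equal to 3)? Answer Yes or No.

Counterexample: take x_1 = 0, x_2 = 2.
~x_2 = ~2 = 1
~~x_2 = ~1 = 2
~x_2 = ~2 = 1
~x_2 | x_1 = 1 | 0 = 1
~~x_2 -> (~x_2 | x_1) = 2 -> 1 = 2
This gives 2 ≠ 3.

No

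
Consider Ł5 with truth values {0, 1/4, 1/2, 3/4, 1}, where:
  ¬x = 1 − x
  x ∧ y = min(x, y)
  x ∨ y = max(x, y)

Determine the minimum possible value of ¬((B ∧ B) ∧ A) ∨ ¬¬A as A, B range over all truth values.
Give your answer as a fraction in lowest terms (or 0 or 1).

1/2

Take A = 1/2, B = 1/2:
B ∧ B = 1/2 ∧ 1/2 = 1/2
(B ∧ B) ∧ A = 1/2 ∧ 1/2 = 1/2
¬((B ∧ B) ∧ A) = ¬1/2 = 1/2
¬A = ¬1/2 = 1/2
¬¬A = ¬1/2 = 1/2
¬((B ∧ B) ∧ A) ∨ ¬¬A = 1/2 ∨ 1/2 = 1/2
No assignment yields a value below 1/2, so this is the minimum.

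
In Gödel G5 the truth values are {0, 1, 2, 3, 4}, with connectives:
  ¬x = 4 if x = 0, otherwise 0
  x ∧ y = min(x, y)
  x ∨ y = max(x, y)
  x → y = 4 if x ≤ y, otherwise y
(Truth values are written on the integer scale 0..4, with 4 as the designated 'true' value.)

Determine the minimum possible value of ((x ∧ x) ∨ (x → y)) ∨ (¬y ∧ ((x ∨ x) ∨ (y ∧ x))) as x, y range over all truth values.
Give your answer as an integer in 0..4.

Take x = 1, y = 0:
x ∧ x = 1 ∧ 1 = 1
x → y = 1 → 0 = 0
(x ∧ x) ∨ (x → y) = 1 ∨ 0 = 1
¬y = ¬0 = 4
x ∨ x = 1 ∨ 1 = 1
y ∧ x = 0 ∧ 1 = 0
(x ∨ x) ∨ (y ∧ x) = 1 ∨ 0 = 1
¬y ∧ ((x ∨ x) ∨ (y ∧ x)) = 4 ∧ 1 = 1
((x ∧ x) ∨ (x → y)) ∨ (¬y ∧ ((x ∨ x) ∨ (y ∧ x))) = 1 ∨ 1 = 1
No assignment yields a value below 1, so this is the minimum.

1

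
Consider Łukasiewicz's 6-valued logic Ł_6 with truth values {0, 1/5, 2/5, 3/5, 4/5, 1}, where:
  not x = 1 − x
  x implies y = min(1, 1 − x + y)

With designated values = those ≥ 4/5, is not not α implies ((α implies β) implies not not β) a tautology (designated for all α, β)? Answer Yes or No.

At α = 4/5, β = 2/5, for instance:
not α = not 4/5 = 1/5
not not α = not 1/5 = 4/5
α implies β = 4/5 implies 2/5 = 3/5
not β = not 2/5 = 3/5
not not β = not 3/5 = 2/5
(α implies β) implies not not β = 3/5 implies 2/5 = 4/5
not not α implies ((α implies β) implies not not β) = 4/5 implies 4/5 = 1
and checking the remaining 35 assignments likewise gives ≥ 4/5 in every case.

Yes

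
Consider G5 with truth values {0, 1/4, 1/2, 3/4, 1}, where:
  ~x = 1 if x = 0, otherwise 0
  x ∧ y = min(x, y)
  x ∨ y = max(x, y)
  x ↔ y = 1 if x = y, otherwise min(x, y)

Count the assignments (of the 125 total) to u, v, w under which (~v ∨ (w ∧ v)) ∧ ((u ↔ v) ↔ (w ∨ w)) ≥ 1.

value 1: 6 assignments (counts)
value 3/4: 8 assignments
value 1/2: 20 assignments
value 1/4: 38 assignments
value 0: 53 assignments
So 6 of the 125 assignments meet the threshold.

6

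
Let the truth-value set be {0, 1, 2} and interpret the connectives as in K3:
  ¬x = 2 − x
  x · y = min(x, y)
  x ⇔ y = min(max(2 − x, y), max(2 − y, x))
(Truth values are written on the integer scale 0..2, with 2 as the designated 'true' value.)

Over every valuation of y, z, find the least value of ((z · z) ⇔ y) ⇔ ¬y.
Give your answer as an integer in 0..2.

Take y = 0, z = 2:
z · z = 2 · 2 = 2
(z · z) ⇔ y = 2 ⇔ 0 = 0
¬y = ¬0 = 2
((z · z) ⇔ y) ⇔ ¬y = 0 ⇔ 2 = 0
No assignment yields a value below 0, so this is the minimum.

0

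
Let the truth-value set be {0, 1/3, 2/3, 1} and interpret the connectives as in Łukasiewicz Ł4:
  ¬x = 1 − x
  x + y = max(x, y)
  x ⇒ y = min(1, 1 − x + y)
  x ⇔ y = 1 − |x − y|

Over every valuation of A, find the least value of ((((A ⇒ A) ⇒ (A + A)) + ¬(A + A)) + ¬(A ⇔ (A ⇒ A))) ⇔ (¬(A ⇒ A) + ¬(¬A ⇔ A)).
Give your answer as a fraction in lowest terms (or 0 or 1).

2/3

Take A = 1/3:
A ⇒ A = 1/3 ⇒ 1/3 = 1
A + A = 1/3 + 1/3 = 1/3
(A ⇒ A) ⇒ (A + A) = 1 ⇒ 1/3 = 1/3
A + A = 1/3 + 1/3 = 1/3
¬(A + A) = ¬1/3 = 2/3
((A ⇒ A) ⇒ (A + A)) + ¬(A + A) = 1/3 + 2/3 = 2/3
A ⇒ A = 1/3 ⇒ 1/3 = 1
A ⇔ (A ⇒ A) = 1/3 ⇔ 1 = 1/3
¬(A ⇔ (A ⇒ A)) = ¬1/3 = 2/3
(((A ⇒ A) ⇒ (A + A)) + ¬(A + A)) + ¬(A ⇔ (A ⇒ A)) = 2/3 + 2/3 = 2/3
A ⇒ A = 1/3 ⇒ 1/3 = 1
¬(A ⇒ A) = ¬1 = 0
¬A = ¬1/3 = 2/3
¬A ⇔ A = 2/3 ⇔ 1/3 = 2/3
¬(¬A ⇔ A) = ¬2/3 = 1/3
¬(A ⇒ A) + ¬(¬A ⇔ A) = 0 + 1/3 = 1/3
((((A ⇒ A) ⇒ (A + A)) + ¬(A + A)) + ¬(A ⇔ (A ⇒ A))) ⇔ (¬(A ⇒ A) + ¬(¬A ⇔ A)) = 2/3 ⇔ 1/3 = 2/3
No assignment yields a value below 2/3, so this is the minimum.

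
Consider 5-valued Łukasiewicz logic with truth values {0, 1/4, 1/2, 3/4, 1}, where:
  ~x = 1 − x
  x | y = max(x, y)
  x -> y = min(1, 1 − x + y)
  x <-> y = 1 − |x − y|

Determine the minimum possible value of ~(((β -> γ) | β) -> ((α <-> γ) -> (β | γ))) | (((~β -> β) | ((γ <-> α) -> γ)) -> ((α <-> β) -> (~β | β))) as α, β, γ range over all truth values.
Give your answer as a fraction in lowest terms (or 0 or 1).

Take α = 1/2, β = 1/2, γ = 0:
β -> γ = 1/2 -> 0 = 1/2
(β -> γ) | β = 1/2 | 1/2 = 1/2
α <-> γ = 1/2 <-> 0 = 1/2
β | γ = 1/2 | 0 = 1/2
(α <-> γ) -> (β | γ) = 1/2 -> 1/2 = 1
((β -> γ) | β) -> ((α <-> γ) -> (β | γ)) = 1/2 -> 1 = 1
~(((β -> γ) | β) -> ((α <-> γ) -> (β | γ))) = ~1 = 0
~β = ~1/2 = 1/2
~β -> β = 1/2 -> 1/2 = 1
γ <-> α = 0 <-> 1/2 = 1/2
(γ <-> α) -> γ = 1/2 -> 0 = 1/2
(~β -> β) | ((γ <-> α) -> γ) = 1 | 1/2 = 1
α <-> β = 1/2 <-> 1/2 = 1
~β = ~1/2 = 1/2
~β | β = 1/2 | 1/2 = 1/2
(α <-> β) -> (~β | β) = 1 -> 1/2 = 1/2
((~β -> β) | ((γ <-> α) -> γ)) -> ((α <-> β) -> (~β | β)) = 1 -> 1/2 = 1/2
~(((β -> γ) | β) -> ((α <-> γ) -> (β | γ))) | (((~β -> β) | ((γ <-> α) -> γ)) -> ((α <-> β) -> (~β | β))) = 0 | 1/2 = 1/2
No assignment yields a value below 1/2, so this is the minimum.

1/2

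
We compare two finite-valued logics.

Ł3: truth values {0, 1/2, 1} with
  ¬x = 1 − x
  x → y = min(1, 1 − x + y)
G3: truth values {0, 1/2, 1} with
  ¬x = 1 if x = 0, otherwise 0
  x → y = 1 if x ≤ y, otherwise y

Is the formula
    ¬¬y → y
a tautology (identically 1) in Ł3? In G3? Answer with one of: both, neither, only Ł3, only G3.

only Ł3

In Ł3: every assignment gives 1 — tautology.
In G3: at y = 1/2 the value is 1/2 — not a tautology.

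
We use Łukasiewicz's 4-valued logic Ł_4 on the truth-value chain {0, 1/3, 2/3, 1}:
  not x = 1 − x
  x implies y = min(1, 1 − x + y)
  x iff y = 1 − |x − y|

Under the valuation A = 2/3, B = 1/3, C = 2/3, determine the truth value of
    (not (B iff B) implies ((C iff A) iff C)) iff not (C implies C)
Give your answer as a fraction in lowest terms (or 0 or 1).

0

B iff B = 1/3 iff 1/3 = 1
not (B iff B) = not 1 = 0
C iff A = 2/3 iff 2/3 = 1
(C iff A) iff C = 1 iff 2/3 = 2/3
not (B iff B) implies ((C iff A) iff C) = 0 implies 2/3 = 1
C implies C = 2/3 implies 2/3 = 1
not (C implies C) = not 1 = 0
(not (B iff B) implies ((C iff A) iff C)) iff not (C implies C) = 1 iff 0 = 0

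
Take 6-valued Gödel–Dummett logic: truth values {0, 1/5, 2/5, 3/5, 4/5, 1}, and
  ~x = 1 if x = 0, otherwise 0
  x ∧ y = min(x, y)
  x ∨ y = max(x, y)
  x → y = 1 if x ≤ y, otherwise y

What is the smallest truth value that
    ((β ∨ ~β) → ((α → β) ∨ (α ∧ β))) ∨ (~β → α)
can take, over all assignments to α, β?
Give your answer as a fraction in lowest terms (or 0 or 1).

Take α = 1/5, β = 0:
~β = ~0 = 1
β ∨ ~β = 0 ∨ 1 = 1
α → β = 1/5 → 0 = 0
α ∧ β = 1/5 ∧ 0 = 0
(α → β) ∨ (α ∧ β) = 0 ∨ 0 = 0
(β ∨ ~β) → ((α → β) ∨ (α ∧ β)) = 1 → 0 = 0
~β = ~0 = 1
~β → α = 1 → 1/5 = 1/5
((β ∨ ~β) → ((α → β) ∨ (α ∧ β))) ∨ (~β → α) = 0 ∨ 1/5 = 1/5
No assignment yields a value below 1/5, so this is the minimum.

1/5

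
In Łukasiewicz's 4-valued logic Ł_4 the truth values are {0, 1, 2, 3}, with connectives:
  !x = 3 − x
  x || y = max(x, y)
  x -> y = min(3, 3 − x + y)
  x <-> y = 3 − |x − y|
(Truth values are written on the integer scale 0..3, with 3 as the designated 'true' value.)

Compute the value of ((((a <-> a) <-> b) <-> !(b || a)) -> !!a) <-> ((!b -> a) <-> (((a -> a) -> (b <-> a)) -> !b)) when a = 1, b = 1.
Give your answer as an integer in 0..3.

a <-> a = 1 <-> 1 = 3
(a <-> a) <-> b = 3 <-> 1 = 1
b || a = 1 || 1 = 1
!(b || a) = !1 = 2
((a <-> a) <-> b) <-> !(b || a) = 1 <-> 2 = 2
!a = !1 = 2
!!a = !2 = 1
(((a <-> a) <-> b) <-> !(b || a)) -> !!a = 2 -> 1 = 2
!b = !1 = 2
!b -> a = 2 -> 1 = 2
a -> a = 1 -> 1 = 3
b <-> a = 1 <-> 1 = 3
(a -> a) -> (b <-> a) = 3 -> 3 = 3
!b = !1 = 2
((a -> a) -> (b <-> a)) -> !b = 3 -> 2 = 2
(!b -> a) <-> (((a -> a) -> (b <-> a)) -> !b) = 2 <-> 2 = 3
((((a <-> a) <-> b) <-> !(b || a)) -> !!a) <-> ((!b -> a) <-> (((a -> a) -> (b <-> a)) -> !b)) = 2 <-> 3 = 2

2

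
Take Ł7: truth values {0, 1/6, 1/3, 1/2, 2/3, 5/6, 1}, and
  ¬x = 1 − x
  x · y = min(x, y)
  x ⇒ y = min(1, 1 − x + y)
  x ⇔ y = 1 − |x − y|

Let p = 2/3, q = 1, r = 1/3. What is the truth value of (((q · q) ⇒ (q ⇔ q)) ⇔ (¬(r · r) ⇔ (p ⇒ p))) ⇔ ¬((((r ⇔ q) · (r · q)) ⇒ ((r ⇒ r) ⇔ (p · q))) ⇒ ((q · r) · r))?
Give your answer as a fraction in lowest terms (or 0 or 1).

q · q = 1 · 1 = 1
q ⇔ q = 1 ⇔ 1 = 1
(q · q) ⇒ (q ⇔ q) = 1 ⇒ 1 = 1
r · r = 1/3 · 1/3 = 1/3
¬(r · r) = ¬1/3 = 2/3
p ⇒ p = 2/3 ⇒ 2/3 = 1
¬(r · r) ⇔ (p ⇒ p) = 2/3 ⇔ 1 = 2/3
((q · q) ⇒ (q ⇔ q)) ⇔ (¬(r · r) ⇔ (p ⇒ p)) = 1 ⇔ 2/3 = 2/3
r ⇔ q = 1/3 ⇔ 1 = 1/3
r · q = 1/3 · 1 = 1/3
(r ⇔ q) · (r · q) = 1/3 · 1/3 = 1/3
r ⇒ r = 1/3 ⇒ 1/3 = 1
p · q = 2/3 · 1 = 2/3
(r ⇒ r) ⇔ (p · q) = 1 ⇔ 2/3 = 2/3
((r ⇔ q) · (r · q)) ⇒ ((r ⇒ r) ⇔ (p · q)) = 1/3 ⇒ 2/3 = 1
q · r = 1 · 1/3 = 1/3
(q · r) · r = 1/3 · 1/3 = 1/3
(((r ⇔ q) · (r · q)) ⇒ ((r ⇒ r) ⇔ (p · q))) ⇒ ((q · r) · r) = 1 ⇒ 1/3 = 1/3
¬((((r ⇔ q) · (r · q)) ⇒ ((r ⇒ r) ⇔ (p · q))) ⇒ ((q · r) · r)) = ¬1/3 = 2/3
(((q · q) ⇒ (q ⇔ q)) ⇔ (¬(r · r) ⇔ (p ⇒ p))) ⇔ ¬((((r ⇔ q) · (r · q)) ⇒ ((r ⇒ r) ⇔ (p · q))) ⇒ ((q · r) · r)) = 2/3 ⇔ 2/3 = 1

1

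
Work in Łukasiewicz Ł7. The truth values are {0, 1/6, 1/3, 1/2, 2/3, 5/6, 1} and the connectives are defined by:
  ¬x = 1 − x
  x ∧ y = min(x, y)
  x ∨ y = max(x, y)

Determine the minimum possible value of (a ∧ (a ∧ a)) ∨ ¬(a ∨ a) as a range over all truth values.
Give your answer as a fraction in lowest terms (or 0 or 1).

Take a = 1/2:
a ∧ a = 1/2 ∧ 1/2 = 1/2
a ∧ (a ∧ a) = 1/2 ∧ 1/2 = 1/2
a ∨ a = 1/2 ∨ 1/2 = 1/2
¬(a ∨ a) = ¬1/2 = 1/2
(a ∧ (a ∧ a)) ∨ ¬(a ∨ a) = 1/2 ∨ 1/2 = 1/2
No assignment yields a value below 1/2, so this is the minimum.

1/2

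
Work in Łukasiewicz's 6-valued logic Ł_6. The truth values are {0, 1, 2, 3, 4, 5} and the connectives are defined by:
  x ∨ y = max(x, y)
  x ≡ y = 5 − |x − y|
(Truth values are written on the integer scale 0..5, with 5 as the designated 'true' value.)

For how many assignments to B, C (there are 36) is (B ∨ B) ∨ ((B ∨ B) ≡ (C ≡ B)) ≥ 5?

13

value 5: 13 assignments (counts)
value 4: 11 assignments
value 3: 5 assignments
value 2: 4 assignments
value 1: 2 assignments
value 0: 1 assignment
So 13 of the 36 assignments meet the threshold.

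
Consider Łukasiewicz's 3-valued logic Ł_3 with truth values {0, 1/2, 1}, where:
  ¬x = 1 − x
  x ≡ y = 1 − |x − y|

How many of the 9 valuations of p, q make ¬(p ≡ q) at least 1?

p = 0, q = 0 ↦ 0  <
p = 0, q = 1/2 ↦ 1/2  <
p = 0, q = 1 ↦ 1  ≥
p = 1/2, q = 0 ↦ 1/2  <
p = 1/2, q = 1/2 ↦ 0  <
p = 1/2, q = 1 ↦ 1/2  <
p = 1, q = 0 ↦ 1  ≥
p = 1, q = 1/2 ↦ 1/2  <
p = 1, q = 1 ↦ 0  <
So 2 of the 9 assignments meet the threshold.

2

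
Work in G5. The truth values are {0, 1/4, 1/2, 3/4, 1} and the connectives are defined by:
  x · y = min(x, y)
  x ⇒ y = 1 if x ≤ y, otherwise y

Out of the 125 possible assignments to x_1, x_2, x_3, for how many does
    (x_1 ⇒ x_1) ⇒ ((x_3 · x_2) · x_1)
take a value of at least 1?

value 1: 1 assignment (counts)
value 3/4: 7 assignments
value 1/2: 19 assignments
value 1/4: 37 assignments
value 0: 61 assignments
So 1 of the 125 assignments meets the threshold.

1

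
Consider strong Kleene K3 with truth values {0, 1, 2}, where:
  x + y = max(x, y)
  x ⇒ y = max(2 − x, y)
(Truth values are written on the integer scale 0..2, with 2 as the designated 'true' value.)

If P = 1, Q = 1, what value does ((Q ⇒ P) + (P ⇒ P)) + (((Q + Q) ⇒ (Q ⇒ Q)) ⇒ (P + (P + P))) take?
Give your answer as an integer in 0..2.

1

Q ⇒ P = 1 ⇒ 1 = 1
P ⇒ P = 1 ⇒ 1 = 1
(Q ⇒ P) + (P ⇒ P) = 1 + 1 = 1
Q + Q = 1 + 1 = 1
Q ⇒ Q = 1 ⇒ 1 = 1
(Q + Q) ⇒ (Q ⇒ Q) = 1 ⇒ 1 = 1
P + P = 1 + 1 = 1
P + (P + P) = 1 + 1 = 1
((Q + Q) ⇒ (Q ⇒ Q)) ⇒ (P + (P + P)) = 1 ⇒ 1 = 1
((Q ⇒ P) + (P ⇒ P)) + (((Q + Q) ⇒ (Q ⇒ Q)) ⇒ (P + (P + P))) = 1 + 1 = 1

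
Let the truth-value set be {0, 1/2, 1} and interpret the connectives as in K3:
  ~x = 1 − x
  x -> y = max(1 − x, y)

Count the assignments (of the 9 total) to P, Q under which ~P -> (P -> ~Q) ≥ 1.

P = 0, Q = 0 ↦ 1  ≥
P = 0, Q = 1/2 ↦ 1  ≥
P = 0, Q = 1 ↦ 1  ≥
P = 1/2, Q = 0 ↦ 1  ≥
P = 1/2, Q = 1/2 ↦ 1/2  <
P = 1/2, Q = 1 ↦ 1/2  <
P = 1, Q = 0 ↦ 1  ≥
P = 1, Q = 1/2 ↦ 1  ≥
P = 1, Q = 1 ↦ 1  ≥
So 7 of the 9 assignments meet the threshold.

7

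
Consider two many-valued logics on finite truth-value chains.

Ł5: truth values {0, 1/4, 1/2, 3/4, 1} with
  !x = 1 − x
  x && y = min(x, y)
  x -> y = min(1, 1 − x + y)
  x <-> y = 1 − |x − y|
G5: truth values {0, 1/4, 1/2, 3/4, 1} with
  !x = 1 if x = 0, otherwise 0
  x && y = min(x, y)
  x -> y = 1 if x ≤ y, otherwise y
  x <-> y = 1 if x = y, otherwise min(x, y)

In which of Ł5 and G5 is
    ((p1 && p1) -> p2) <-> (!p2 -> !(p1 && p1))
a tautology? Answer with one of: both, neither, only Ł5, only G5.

only Ł5

In Ł5: every assignment gives 1 — tautology.
In G5: at p1 = 1/2, p2 = 1/4 the value is 1/4 — not a tautology.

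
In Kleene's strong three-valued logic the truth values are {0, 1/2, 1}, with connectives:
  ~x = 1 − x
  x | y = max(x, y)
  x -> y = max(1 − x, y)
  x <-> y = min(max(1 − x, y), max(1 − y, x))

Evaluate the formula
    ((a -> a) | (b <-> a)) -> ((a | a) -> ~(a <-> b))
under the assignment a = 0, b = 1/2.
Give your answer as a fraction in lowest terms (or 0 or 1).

1

a -> a = 0 -> 0 = 1
b <-> a = 1/2 <-> 0 = 1/2
(a -> a) | (b <-> a) = 1 | 1/2 = 1
a | a = 0 | 0 = 0
a <-> b = 0 <-> 1/2 = 1/2
~(a <-> b) = ~1/2 = 1/2
(a | a) -> ~(a <-> b) = 0 -> 1/2 = 1
((a -> a) | (b <-> a)) -> ((a | a) -> ~(a <-> b)) = 1 -> 1 = 1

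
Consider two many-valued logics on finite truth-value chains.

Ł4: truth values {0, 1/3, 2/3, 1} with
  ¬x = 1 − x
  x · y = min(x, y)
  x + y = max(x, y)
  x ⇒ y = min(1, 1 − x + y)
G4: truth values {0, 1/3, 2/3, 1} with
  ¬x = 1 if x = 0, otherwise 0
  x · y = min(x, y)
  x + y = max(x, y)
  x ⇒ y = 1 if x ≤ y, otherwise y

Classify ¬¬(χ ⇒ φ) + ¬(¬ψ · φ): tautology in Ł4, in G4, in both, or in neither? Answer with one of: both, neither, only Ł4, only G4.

only G4

In Ł4: at φ = 1/3, ψ = 0, χ = 2/3 the value is 2/3 — not a tautology.
In G4: every assignment gives 1 — tautology.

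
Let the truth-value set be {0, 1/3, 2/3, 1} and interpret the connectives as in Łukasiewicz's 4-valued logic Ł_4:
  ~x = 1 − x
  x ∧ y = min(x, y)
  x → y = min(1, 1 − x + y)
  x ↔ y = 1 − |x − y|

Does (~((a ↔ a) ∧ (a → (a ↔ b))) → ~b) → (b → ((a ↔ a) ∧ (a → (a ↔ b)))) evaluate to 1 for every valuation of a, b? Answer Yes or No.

Yes

a = 0, b = 0 ↦ 1
a = 0, b = 1/3 ↦ 1
a = 0, b = 2/3 ↦ 1
a = 0, b = 1 ↦ 1
a = 1/3, b = 0 ↦ 1
a = 1/3, b = 1/3 ↦ 1
a = 1/3, b = 2/3 ↦ 1
a = 1/3, b = 1 ↦ 1
a = 2/3, b = 0 ↦ 1
a = 2/3, b = 1/3 ↦ 1
a = 2/3, b = 2/3 ↦ 1
a = 2/3, b = 1 ↦ 1
a = 1, b = 0 ↦ 1
a = 1, b = 1/3 ↦ 1
a = 1, b = 2/3 ↦ 1
a = 1, b = 1 ↦ 1
Every assignment gives a value ≥ 1.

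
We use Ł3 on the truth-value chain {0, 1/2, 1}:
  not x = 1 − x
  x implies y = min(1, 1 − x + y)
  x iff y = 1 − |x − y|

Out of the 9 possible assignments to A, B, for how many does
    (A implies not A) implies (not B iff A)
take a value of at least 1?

A = 0, B = 0 ↦ 0  <
A = 0, B = 1/2 ↦ 1/2  <
A = 0, B = 1 ↦ 1  ≥
A = 1/2, B = 0 ↦ 1/2  <
A = 1/2, B = 1/2 ↦ 1  ≥
A = 1/2, B = 1 ↦ 1/2  <
A = 1, B = 0 ↦ 1  ≥
A = 1, B = 1/2 ↦ 1  ≥
A = 1, B = 1 ↦ 1  ≥
So 5 of the 9 assignments meet the threshold.

5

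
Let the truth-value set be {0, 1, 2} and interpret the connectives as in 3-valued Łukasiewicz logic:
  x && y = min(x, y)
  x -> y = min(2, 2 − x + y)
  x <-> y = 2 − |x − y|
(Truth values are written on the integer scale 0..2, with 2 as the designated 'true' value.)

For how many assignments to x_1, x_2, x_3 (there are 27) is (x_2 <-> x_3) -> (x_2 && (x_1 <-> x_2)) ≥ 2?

15

value 2: 15 assignments (counts)
value 1: 8 assignments
value 0: 4 assignments
So 15 of the 27 assignments meet the threshold.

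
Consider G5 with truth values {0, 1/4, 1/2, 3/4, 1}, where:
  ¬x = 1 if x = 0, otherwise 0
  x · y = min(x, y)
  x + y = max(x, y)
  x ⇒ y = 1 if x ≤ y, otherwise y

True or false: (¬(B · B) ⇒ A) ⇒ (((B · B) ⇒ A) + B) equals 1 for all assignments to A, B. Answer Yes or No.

No

Counterexample: take A = 0, B = 1/4.
B · B = 1/4 · 1/4 = 1/4
¬(B · B) = ¬1/4 = 0
¬(B · B) ⇒ A = 0 ⇒ 0 = 1
B · B = 1/4 · 1/4 = 1/4
(B · B) ⇒ A = 1/4 ⇒ 0 = 0
((B · B) ⇒ A) + B = 0 + 1/4 = 1/4
(¬(B · B) ⇒ A) ⇒ (((B · B) ⇒ A) + B) = 1 ⇒ 1/4 = 1/4
This gives 1/4 ≠ 1.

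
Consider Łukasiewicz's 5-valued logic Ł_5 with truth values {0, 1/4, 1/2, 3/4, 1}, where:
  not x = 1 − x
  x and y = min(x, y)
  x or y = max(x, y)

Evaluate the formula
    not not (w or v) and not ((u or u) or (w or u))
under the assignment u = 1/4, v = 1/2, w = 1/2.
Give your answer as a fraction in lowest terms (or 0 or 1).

w or v = 1/2 or 1/2 = 1/2
not (w or v) = not 1/2 = 1/2
not not (w or v) = not 1/2 = 1/2
u or u = 1/4 or 1/4 = 1/4
w or u = 1/2 or 1/4 = 1/2
(u or u) or (w or u) = 1/4 or 1/2 = 1/2
not ((u or u) or (w or u)) = not 1/2 = 1/2
not not (w or v) and not ((u or u) or (w or u)) = 1/2 and 1/2 = 1/2

1/2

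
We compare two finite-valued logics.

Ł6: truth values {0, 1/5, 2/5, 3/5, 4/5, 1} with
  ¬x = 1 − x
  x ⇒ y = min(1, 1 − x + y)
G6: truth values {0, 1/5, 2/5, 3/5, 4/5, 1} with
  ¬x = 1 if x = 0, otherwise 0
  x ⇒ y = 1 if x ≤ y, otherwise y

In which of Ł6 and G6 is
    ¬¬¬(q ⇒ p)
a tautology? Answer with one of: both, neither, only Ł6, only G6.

In Ł6: at p = 0, q = 0 the value is 0 — not a tautology.
In G6: at p = 0, q = 0 the value is 0 — not a tautology.

neither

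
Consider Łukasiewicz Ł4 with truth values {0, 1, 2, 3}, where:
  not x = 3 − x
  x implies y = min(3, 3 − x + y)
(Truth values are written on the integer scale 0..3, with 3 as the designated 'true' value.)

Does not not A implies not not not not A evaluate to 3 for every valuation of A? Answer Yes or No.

Yes

A = 0 ↦ 3
A = 1 ↦ 3
A = 2 ↦ 3
A = 3 ↦ 3
Every assignment gives a value ≥ 3.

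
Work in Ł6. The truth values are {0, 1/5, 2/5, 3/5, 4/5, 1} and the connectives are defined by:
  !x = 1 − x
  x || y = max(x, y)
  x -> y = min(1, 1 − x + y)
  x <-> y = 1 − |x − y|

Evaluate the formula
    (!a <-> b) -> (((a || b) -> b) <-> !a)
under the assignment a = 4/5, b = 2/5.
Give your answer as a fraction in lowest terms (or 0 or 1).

!a = !4/5 = 1/5
!a <-> b = 1/5 <-> 2/5 = 4/5
a || b = 4/5 || 2/5 = 4/5
(a || b) -> b = 4/5 -> 2/5 = 3/5
!a = !4/5 = 1/5
((a || b) -> b) <-> !a = 3/5 <-> 1/5 = 3/5
(!a <-> b) -> (((a || b) -> b) <-> !a) = 4/5 -> 3/5 = 4/5

4/5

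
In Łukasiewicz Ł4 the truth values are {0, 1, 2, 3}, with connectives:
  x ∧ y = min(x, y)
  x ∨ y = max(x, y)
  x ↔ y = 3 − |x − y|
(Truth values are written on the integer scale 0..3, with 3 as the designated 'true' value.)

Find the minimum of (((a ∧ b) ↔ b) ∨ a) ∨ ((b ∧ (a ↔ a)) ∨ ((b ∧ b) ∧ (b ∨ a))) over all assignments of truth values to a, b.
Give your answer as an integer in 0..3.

Take a = 0, b = 1:
a ∧ b = 0 ∧ 1 = 0
(a ∧ b) ↔ b = 0 ↔ 1 = 2
((a ∧ b) ↔ b) ∨ a = 2 ∨ 0 = 2
a ↔ a = 0 ↔ 0 = 3
b ∧ (a ↔ a) = 1 ∧ 3 = 1
b ∧ b = 1 ∧ 1 = 1
b ∨ a = 1 ∨ 0 = 1
(b ∧ b) ∧ (b ∨ a) = 1 ∧ 1 = 1
(b ∧ (a ↔ a)) ∨ ((b ∧ b) ∧ (b ∨ a)) = 1 ∨ 1 = 1
(((a ∧ b) ↔ b) ∨ a) ∨ ((b ∧ (a ↔ a)) ∨ ((b ∧ b) ∧ (b ∨ a))) = 2 ∨ 1 = 2
No assignment yields a value below 2, so this is the minimum.

2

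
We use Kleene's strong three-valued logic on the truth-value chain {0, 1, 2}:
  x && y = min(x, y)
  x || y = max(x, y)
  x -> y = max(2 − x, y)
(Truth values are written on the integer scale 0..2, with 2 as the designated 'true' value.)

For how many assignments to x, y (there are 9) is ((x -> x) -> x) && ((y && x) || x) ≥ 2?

x = 0, y = 0 ↦ 0  <
x = 0, y = 1 ↦ 0  <
x = 0, y = 2 ↦ 0  <
x = 1, y = 0 ↦ 1  <
x = 1, y = 1 ↦ 1  <
x = 1, y = 2 ↦ 1  <
x = 2, y = 0 ↦ 2  ≥
x = 2, y = 1 ↦ 2  ≥
x = 2, y = 2 ↦ 2  ≥
So 3 of the 9 assignments meet the threshold.

3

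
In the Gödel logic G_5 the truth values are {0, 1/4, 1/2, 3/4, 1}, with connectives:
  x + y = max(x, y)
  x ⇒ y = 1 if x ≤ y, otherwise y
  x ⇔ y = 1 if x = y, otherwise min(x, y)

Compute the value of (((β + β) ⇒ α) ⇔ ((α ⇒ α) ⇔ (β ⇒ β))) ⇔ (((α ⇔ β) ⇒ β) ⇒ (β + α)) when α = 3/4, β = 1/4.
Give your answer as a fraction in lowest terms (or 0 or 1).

3/4

β + β = 1/4 + 1/4 = 1/4
(β + β) ⇒ α = 1/4 ⇒ 3/4 = 1
α ⇒ α = 3/4 ⇒ 3/4 = 1
β ⇒ β = 1/4 ⇒ 1/4 = 1
(α ⇒ α) ⇔ (β ⇒ β) = 1 ⇔ 1 = 1
((β + β) ⇒ α) ⇔ ((α ⇒ α) ⇔ (β ⇒ β)) = 1 ⇔ 1 = 1
α ⇔ β = 3/4 ⇔ 1/4 = 1/4
(α ⇔ β) ⇒ β = 1/4 ⇒ 1/4 = 1
β + α = 1/4 + 3/4 = 3/4
((α ⇔ β) ⇒ β) ⇒ (β + α) = 1 ⇒ 3/4 = 3/4
(((β + β) ⇒ α) ⇔ ((α ⇒ α) ⇔ (β ⇒ β))) ⇔ (((α ⇔ β) ⇒ β) ⇒ (β + α)) = 1 ⇔ 3/4 = 3/4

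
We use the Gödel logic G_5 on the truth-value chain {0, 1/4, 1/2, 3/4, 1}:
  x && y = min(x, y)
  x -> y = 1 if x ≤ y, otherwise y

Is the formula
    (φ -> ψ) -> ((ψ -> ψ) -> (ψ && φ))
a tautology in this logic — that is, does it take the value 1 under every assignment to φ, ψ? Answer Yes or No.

Counterexample: take φ = 0, ψ = 0.
φ -> ψ = 0 -> 0 = 1
ψ -> ψ = 0 -> 0 = 1
ψ && φ = 0 && 0 = 0
(ψ -> ψ) -> (ψ && φ) = 1 -> 0 = 0
(φ -> ψ) -> ((ψ -> ψ) -> (ψ && φ)) = 1 -> 0 = 0
This gives 0 ≠ 1.

No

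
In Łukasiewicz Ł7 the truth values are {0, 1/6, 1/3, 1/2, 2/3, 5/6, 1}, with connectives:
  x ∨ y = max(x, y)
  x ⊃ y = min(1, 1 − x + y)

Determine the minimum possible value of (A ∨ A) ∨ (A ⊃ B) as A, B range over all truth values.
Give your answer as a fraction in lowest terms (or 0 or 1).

1/2

Take A = 1/2, B = 0:
A ∨ A = 1/2 ∨ 1/2 = 1/2
A ⊃ B = 1/2 ⊃ 0 = 1/2
(A ∨ A) ∨ (A ⊃ B) = 1/2 ∨ 1/2 = 1/2
No assignment yields a value below 1/2, so this is the minimum.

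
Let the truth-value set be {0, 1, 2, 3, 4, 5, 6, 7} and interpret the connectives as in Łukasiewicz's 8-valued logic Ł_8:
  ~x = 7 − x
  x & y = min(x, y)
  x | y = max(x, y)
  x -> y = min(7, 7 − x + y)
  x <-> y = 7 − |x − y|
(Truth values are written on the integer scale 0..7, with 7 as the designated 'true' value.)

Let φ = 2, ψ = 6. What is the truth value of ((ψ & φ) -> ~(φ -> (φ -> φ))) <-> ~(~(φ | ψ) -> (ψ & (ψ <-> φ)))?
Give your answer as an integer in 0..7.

2

ψ & φ = 6 & 2 = 2
φ -> φ = 2 -> 2 = 7
φ -> (φ -> φ) = 2 -> 7 = 7
~(φ -> (φ -> φ)) = ~7 = 0
(ψ & φ) -> ~(φ -> (φ -> φ)) = 2 -> 0 = 5
φ | ψ = 2 | 6 = 6
~(φ | ψ) = ~6 = 1
ψ <-> φ = 6 <-> 2 = 3
ψ & (ψ <-> φ) = 6 & 3 = 3
~(φ | ψ) -> (ψ & (ψ <-> φ)) = 1 -> 3 = 7
~(~(φ | ψ) -> (ψ & (ψ <-> φ))) = ~7 = 0
((ψ & φ) -> ~(φ -> (φ -> φ))) <-> ~(~(φ | ψ) -> (ψ & (ψ <-> φ))) = 5 <-> 0 = 2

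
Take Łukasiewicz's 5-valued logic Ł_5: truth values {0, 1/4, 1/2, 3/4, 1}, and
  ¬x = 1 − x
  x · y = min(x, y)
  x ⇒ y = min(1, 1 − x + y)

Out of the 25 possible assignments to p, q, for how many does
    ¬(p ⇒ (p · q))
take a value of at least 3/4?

3

value 1: 1 assignment (counts)
value 3/4: 2 assignments (counts)
value 1/2: 3 assignments
value 1/4: 4 assignments
value 0: 15 assignments
So 3 of the 25 assignments meet the threshold.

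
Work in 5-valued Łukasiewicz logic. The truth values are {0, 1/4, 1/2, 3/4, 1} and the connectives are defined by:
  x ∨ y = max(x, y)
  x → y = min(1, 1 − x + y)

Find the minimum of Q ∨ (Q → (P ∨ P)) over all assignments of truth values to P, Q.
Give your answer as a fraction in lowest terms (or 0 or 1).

1/2

Take P = 0, Q = 1/2:
P ∨ P = 0 ∨ 0 = 0
Q → (P ∨ P) = 1/2 → 0 = 1/2
Q ∨ (Q → (P ∨ P)) = 1/2 ∨ 1/2 = 1/2
No assignment yields a value below 1/2, so this is the minimum.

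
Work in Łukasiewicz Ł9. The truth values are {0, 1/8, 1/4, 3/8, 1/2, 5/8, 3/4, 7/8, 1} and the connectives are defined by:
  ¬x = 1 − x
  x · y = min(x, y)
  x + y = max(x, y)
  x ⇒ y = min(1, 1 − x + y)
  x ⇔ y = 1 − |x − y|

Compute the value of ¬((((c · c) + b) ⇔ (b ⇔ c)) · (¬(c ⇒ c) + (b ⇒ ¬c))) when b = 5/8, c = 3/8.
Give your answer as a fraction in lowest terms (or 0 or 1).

c · c = 3/8 · 3/8 = 3/8
(c · c) + b = 3/8 + 5/8 = 5/8
b ⇔ c = 5/8 ⇔ 3/8 = 3/4
((c · c) + b) ⇔ (b ⇔ c) = 5/8 ⇔ 3/4 = 7/8
c ⇒ c = 3/8 ⇒ 3/8 = 1
¬(c ⇒ c) = ¬1 = 0
¬c = ¬3/8 = 5/8
b ⇒ ¬c = 5/8 ⇒ 5/8 = 1
¬(c ⇒ c) + (b ⇒ ¬c) = 0 + 1 = 1
(((c · c) + b) ⇔ (b ⇔ c)) · (¬(c ⇒ c) + (b ⇒ ¬c)) = 7/8 · 1 = 7/8
¬((((c · c) + b) ⇔ (b ⇔ c)) · (¬(c ⇒ c) + (b ⇒ ¬c))) = ¬7/8 = 1/8

1/8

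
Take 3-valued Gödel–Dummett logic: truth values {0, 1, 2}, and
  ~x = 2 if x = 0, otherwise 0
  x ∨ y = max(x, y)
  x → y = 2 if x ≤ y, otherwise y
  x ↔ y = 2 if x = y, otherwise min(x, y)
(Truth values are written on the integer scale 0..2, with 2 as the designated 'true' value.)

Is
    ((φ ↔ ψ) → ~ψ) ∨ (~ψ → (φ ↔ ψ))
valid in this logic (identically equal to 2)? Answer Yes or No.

φ = 0, ψ = 0 ↦ 2
φ = 0, ψ = 1 ↦ 2
φ = 0, ψ = 2 ↦ 2
φ = 1, ψ = 0 ↦ 2
φ = 1, ψ = 1 ↦ 2
φ = 1, ψ = 2 ↦ 2
φ = 2, ψ = 0 ↦ 2
φ = 2, ψ = 1 ↦ 2
φ = 2, ψ = 2 ↦ 2
Every assignment gives a value ≥ 2.

Yes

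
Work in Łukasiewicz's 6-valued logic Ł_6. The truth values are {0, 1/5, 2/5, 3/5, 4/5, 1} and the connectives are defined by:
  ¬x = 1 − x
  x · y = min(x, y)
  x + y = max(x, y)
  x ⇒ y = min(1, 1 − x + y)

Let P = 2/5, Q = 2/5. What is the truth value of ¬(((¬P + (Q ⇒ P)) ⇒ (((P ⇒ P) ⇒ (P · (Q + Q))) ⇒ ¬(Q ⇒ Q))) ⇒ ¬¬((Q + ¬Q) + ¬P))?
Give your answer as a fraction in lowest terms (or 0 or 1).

0

¬P = ¬2/5 = 3/5
Q ⇒ P = 2/5 ⇒ 2/5 = 1
¬P + (Q ⇒ P) = 3/5 + 1 = 1
P ⇒ P = 2/5 ⇒ 2/5 = 1
Q + Q = 2/5 + 2/5 = 2/5
P · (Q + Q) = 2/5 · 2/5 = 2/5
(P ⇒ P) ⇒ (P · (Q + Q)) = 1 ⇒ 2/5 = 2/5
Q ⇒ Q = 2/5 ⇒ 2/5 = 1
¬(Q ⇒ Q) = ¬1 = 0
((P ⇒ P) ⇒ (P · (Q + Q))) ⇒ ¬(Q ⇒ Q) = 2/5 ⇒ 0 = 3/5
(¬P + (Q ⇒ P)) ⇒ (((P ⇒ P) ⇒ (P · (Q + Q))) ⇒ ¬(Q ⇒ Q)) = 1 ⇒ 3/5 = 3/5
¬Q = ¬2/5 = 3/5
Q + ¬Q = 2/5 + 3/5 = 3/5
¬P = ¬2/5 = 3/5
(Q + ¬Q) + ¬P = 3/5 + 3/5 = 3/5
¬((Q + ¬Q) + ¬P) = ¬3/5 = 2/5
¬¬((Q + ¬Q) + ¬P) = ¬2/5 = 3/5
((¬P + (Q ⇒ P)) ⇒ (((P ⇒ P) ⇒ (P · (Q + Q))) ⇒ ¬(Q ⇒ Q))) ⇒ ¬¬((Q + ¬Q) + ¬P) = 3/5 ⇒ 3/5 = 1
¬(((¬P + (Q ⇒ P)) ⇒ (((P ⇒ P) ⇒ (P · (Q + Q))) ⇒ ¬(Q ⇒ Q))) ⇒ ¬¬((Q + ¬Q) + ¬P)) = ¬1 = 0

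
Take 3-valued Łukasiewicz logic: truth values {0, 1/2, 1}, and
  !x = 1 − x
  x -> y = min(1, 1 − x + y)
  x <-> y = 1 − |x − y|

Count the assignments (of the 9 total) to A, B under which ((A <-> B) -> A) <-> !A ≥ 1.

A = 0, B = 0 ↦ 0  <
A = 0, B = 1/2 ↦ 1/2  <
A = 0, B = 1 ↦ 1  ≥
A = 1/2, B = 0 ↦ 1/2  <
A = 1/2, B = 1/2 ↦ 1  ≥
A = 1/2, B = 1 ↦ 1/2  <
A = 1, B = 0 ↦ 0  <
A = 1, B = 1/2 ↦ 0  <
A = 1, B = 1 ↦ 0  <
So 2 of the 9 assignments meet the threshold.

2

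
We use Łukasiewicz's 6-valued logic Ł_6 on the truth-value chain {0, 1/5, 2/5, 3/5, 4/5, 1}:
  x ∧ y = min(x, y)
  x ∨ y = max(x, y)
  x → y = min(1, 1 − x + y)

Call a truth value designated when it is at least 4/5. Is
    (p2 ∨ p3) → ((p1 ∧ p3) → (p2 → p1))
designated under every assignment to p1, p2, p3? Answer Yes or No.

Yes

At p1 = 0, p2 = 3/5, p3 = 1/5, for instance:
p2 ∨ p3 = 3/5 ∨ 1/5 = 3/5
p1 ∧ p3 = 0 ∧ 1/5 = 0
p2 → p1 = 3/5 → 0 = 2/5
(p1 ∧ p3) → (p2 → p1) = 0 → 2/5 = 1
(p2 ∨ p3) → ((p1 ∧ p3) → (p2 → p1)) = 3/5 → 1 = 1
and checking the remaining 215 assignments likewise gives ≥ 4/5 in every case.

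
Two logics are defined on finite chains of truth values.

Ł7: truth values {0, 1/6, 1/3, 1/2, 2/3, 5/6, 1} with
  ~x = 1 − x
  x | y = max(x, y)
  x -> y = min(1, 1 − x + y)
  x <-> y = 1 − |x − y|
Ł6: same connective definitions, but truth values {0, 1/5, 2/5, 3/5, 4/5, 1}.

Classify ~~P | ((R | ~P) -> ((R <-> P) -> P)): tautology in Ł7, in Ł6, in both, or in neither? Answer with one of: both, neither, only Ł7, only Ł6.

In Ł7: at P = 0, R = 0 the value is 0 — not a tautology.
In Ł6: at P = 0, R = 0 the value is 0 — not a tautology.

neither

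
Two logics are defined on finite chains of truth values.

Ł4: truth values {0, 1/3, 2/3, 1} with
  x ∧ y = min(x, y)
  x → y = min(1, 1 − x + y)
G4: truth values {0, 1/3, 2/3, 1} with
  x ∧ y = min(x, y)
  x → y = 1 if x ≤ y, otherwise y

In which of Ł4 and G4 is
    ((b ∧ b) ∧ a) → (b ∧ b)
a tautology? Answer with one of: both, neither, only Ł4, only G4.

In Ł4: every assignment gives 1 — tautology.
In G4: every assignment gives 1 — tautology.

both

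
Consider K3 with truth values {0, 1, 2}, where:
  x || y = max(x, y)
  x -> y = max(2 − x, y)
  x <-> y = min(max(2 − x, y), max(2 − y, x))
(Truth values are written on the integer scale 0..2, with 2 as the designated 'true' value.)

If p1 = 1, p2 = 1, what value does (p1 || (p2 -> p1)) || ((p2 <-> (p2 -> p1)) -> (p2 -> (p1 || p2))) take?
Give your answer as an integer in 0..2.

p2 -> p1 = 1 -> 1 = 1
p1 || (p2 -> p1) = 1 || 1 = 1
p2 -> p1 = 1 -> 1 = 1
p2 <-> (p2 -> p1) = 1 <-> 1 = 1
p1 || p2 = 1 || 1 = 1
p2 -> (p1 || p2) = 1 -> 1 = 1
(p2 <-> (p2 -> p1)) -> (p2 -> (p1 || p2)) = 1 -> 1 = 1
(p1 || (p2 -> p1)) || ((p2 <-> (p2 -> p1)) -> (p2 -> (p1 || p2))) = 1 || 1 = 1

1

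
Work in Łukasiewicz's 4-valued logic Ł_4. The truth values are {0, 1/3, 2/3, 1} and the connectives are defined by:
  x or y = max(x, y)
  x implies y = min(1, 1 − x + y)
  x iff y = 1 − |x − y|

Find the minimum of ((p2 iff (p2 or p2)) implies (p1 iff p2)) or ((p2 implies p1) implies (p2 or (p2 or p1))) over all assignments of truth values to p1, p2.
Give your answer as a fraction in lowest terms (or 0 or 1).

Take p1 = 0, p2 = 1/3:
p2 or p2 = 1/3 or 1/3 = 1/3
p2 iff (p2 or p2) = 1/3 iff 1/3 = 1
p1 iff p2 = 0 iff 1/3 = 2/3
(p2 iff (p2 or p2)) implies (p1 iff p2) = 1 implies 2/3 = 2/3
p2 implies p1 = 1/3 implies 0 = 2/3
p2 or p1 = 1/3 or 0 = 1/3
p2 or (p2 or p1) = 1/3 or 1/3 = 1/3
(p2 implies p1) implies (p2 or (p2 or p1)) = 2/3 implies 1/3 = 2/3
((p2 iff (p2 or p2)) implies (p1 iff p2)) or ((p2 implies p1) implies (p2 or (p2 or p1))) = 2/3 or 2/3 = 2/3
No assignment yields a value below 2/3, so this is the minimum.

2/3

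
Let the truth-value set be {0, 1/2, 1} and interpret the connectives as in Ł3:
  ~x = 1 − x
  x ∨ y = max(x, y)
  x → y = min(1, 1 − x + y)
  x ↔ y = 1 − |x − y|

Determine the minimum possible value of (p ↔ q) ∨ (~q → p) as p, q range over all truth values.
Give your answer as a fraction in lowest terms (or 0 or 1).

Take p = 0, q = 1/2:
p ↔ q = 0 ↔ 1/2 = 1/2
~q = ~1/2 = 1/2
~q → p = 1/2 → 0 = 1/2
(p ↔ q) ∨ (~q → p) = 1/2 ∨ 1/2 = 1/2
No assignment yields a value below 1/2, so this is the minimum.

1/2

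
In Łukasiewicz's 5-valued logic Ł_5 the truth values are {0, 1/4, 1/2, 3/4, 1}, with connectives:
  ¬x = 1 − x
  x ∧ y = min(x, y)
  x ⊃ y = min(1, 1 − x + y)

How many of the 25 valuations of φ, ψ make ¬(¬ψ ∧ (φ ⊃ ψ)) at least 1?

value 1: 6 assignments (counts)
value 3/4: 7 assignments
value 1/2: 7 assignments
value 1/4: 4 assignments
value 0: 1 assignment
So 6 of the 25 assignments meet the threshold.

6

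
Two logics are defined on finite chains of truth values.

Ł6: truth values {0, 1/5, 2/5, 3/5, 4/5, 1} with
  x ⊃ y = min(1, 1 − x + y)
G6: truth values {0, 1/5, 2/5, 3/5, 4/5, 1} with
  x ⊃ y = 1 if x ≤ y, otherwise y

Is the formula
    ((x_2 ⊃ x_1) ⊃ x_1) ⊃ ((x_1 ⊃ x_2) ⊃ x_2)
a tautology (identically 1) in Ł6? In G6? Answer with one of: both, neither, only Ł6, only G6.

only Ł6

In Ł6: every assignment gives 1 — tautology.
In G6: at x_1 = 0, x_2 = 1/5 the value is 1/5 — not a tautology.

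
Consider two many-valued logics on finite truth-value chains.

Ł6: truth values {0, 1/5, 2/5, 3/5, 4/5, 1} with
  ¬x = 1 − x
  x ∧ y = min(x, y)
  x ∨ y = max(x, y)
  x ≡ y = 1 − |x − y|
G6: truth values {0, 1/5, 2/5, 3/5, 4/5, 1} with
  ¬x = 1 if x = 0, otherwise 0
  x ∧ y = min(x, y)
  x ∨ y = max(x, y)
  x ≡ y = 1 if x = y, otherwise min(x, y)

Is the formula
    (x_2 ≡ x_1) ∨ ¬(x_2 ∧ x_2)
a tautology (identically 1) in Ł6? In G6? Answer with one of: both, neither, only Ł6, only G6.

neither

In Ł6: at x_1 = 0, x_2 = 1/5 the value is 4/5 — not a tautology.
In G6: at x_1 = 0, x_2 = 1/5 the value is 0 — not a tautology.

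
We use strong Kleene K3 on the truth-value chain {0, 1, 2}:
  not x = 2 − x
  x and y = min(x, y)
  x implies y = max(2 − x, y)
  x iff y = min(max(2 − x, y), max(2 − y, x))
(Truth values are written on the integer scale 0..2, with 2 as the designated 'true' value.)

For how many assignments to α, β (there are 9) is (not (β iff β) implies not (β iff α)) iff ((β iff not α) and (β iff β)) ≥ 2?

α = 0, β = 0 ↦ 0  <
α = 0, β = 1 ↦ 1  <
α = 0, β = 2 ↦ 2  ≥
α = 1, β = 0 ↦ 1  <
α = 1, β = 1 ↦ 1  <
α = 1, β = 2 ↦ 1  <
α = 2, β = 0 ↦ 2  ≥
α = 2, β = 1 ↦ 1  <
α = 2, β = 2 ↦ 0  <
So 2 of the 9 assignments meet the threshold.

2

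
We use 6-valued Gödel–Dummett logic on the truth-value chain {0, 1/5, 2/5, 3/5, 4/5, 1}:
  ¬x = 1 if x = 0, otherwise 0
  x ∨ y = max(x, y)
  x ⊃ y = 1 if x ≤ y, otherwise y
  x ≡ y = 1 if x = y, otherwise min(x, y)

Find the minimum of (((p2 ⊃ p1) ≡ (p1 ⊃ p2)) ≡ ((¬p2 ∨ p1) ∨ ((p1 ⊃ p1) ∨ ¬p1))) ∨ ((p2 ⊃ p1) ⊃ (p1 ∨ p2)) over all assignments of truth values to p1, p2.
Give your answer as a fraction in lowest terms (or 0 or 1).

1/5

Take p1 = 1/5, p2 = 0:
p2 ⊃ p1 = 0 ⊃ 1/5 = 1
p1 ⊃ p2 = 1/5 ⊃ 0 = 0
(p2 ⊃ p1) ≡ (p1 ⊃ p2) = 1 ≡ 0 = 0
¬p2 = ¬0 = 1
¬p2 ∨ p1 = 1 ∨ 1/5 = 1
p1 ⊃ p1 = 1/5 ⊃ 1/5 = 1
¬p1 = ¬1/5 = 0
(p1 ⊃ p1) ∨ ¬p1 = 1 ∨ 0 = 1
(¬p2 ∨ p1) ∨ ((p1 ⊃ p1) ∨ ¬p1) = 1 ∨ 1 = 1
((p2 ⊃ p1) ≡ (p1 ⊃ p2)) ≡ ((¬p2 ∨ p1) ∨ ((p1 ⊃ p1) ∨ ¬p1)) = 0 ≡ 1 = 0
p2 ⊃ p1 = 0 ⊃ 1/5 = 1
p1 ∨ p2 = 1/5 ∨ 0 = 1/5
(p2 ⊃ p1) ⊃ (p1 ∨ p2) = 1 ⊃ 1/5 = 1/5
(((p2 ⊃ p1) ≡ (p1 ⊃ p2)) ≡ ((¬p2 ∨ p1) ∨ ((p1 ⊃ p1) ∨ ¬p1))) ∨ ((p2 ⊃ p1) ⊃ (p1 ∨ p2)) = 0 ∨ 1/5 = 1/5
No assignment yields a value below 1/5, so this is the minimum.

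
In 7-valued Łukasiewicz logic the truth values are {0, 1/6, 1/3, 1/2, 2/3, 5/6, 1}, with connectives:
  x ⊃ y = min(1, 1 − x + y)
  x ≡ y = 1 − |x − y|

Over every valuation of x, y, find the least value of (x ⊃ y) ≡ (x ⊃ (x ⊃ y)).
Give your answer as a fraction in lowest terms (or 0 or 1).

1/2

Take x = 1/2, y = 0:
x ⊃ y = 1/2 ⊃ 0 = 1/2
x ⊃ y = 1/2 ⊃ 0 = 1/2
x ⊃ (x ⊃ y) = 1/2 ⊃ 1/2 = 1
(x ⊃ y) ≡ (x ⊃ (x ⊃ y)) = 1/2 ≡ 1 = 1/2
No assignment yields a value below 1/2, so this is the minimum.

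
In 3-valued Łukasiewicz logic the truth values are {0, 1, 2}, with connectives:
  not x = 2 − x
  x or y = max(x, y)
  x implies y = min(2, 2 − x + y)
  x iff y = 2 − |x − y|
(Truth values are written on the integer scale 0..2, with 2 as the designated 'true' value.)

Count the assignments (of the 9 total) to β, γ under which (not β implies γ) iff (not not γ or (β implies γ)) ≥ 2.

5

β = 0, γ = 0 ↦ 0  <
β = 0, γ = 1 ↦ 1  <
β = 0, γ = 2 ↦ 2  ≥
β = 1, γ = 0 ↦ 2  ≥
β = 1, γ = 1 ↦ 2  ≥
β = 1, γ = 2 ↦ 2  ≥
β = 2, γ = 0 ↦ 0  <
β = 2, γ = 1 ↦ 1  <
β = 2, γ = 2 ↦ 2  ≥
So 5 of the 9 assignments meet the threshold.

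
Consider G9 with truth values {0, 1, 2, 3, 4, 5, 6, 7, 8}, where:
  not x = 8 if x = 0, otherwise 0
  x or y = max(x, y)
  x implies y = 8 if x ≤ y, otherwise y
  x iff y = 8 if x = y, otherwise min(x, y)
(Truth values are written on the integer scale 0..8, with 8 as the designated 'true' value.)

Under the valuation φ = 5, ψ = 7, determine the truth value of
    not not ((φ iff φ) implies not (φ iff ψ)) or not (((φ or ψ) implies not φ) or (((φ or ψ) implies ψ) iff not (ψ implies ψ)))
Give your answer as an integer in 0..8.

8

φ iff φ = 5 iff 5 = 8
φ iff ψ = 5 iff 7 = 5
not (φ iff ψ) = not 5 = 0
(φ iff φ) implies not (φ iff ψ) = 8 implies 0 = 0
not ((φ iff φ) implies not (φ iff ψ)) = not 0 = 8
not not ((φ iff φ) implies not (φ iff ψ)) = not 8 = 0
φ or ψ = 5 or 7 = 7
not φ = not 5 = 0
(φ or ψ) implies not φ = 7 implies 0 = 0
φ or ψ = 5 or 7 = 7
(φ or ψ) implies ψ = 7 implies 7 = 8
ψ implies ψ = 7 implies 7 = 8
not (ψ implies ψ) = not 8 = 0
((φ or ψ) implies ψ) iff not (ψ implies ψ) = 8 iff 0 = 0
((φ or ψ) implies not φ) or (((φ or ψ) implies ψ) iff not (ψ implies ψ)) = 0 or 0 = 0
not (((φ or ψ) implies not φ) or (((φ or ψ) implies ψ) iff not (ψ implies ψ))) = not 0 = 8
not not ((φ iff φ) implies not (φ iff ψ)) or not (((φ or ψ) implies not φ) or (((φ or ψ) implies ψ) iff not (ψ implies ψ))) = 0 or 8 = 8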